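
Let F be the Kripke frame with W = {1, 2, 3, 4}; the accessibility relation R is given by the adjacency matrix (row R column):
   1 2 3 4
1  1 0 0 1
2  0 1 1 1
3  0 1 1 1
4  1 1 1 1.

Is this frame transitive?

Transitive: no — 1 R 4 and 4 R 2, but not 1 R 2.

No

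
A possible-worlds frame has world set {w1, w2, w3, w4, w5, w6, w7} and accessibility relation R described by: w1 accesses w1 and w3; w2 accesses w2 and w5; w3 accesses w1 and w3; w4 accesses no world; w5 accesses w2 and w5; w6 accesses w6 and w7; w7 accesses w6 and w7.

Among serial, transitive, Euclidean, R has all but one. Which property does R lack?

Serial: no — w4 has no R-successor.
Transitive: yes — every two-step R-path is closed by a direct edge.
Euclidean: yes — any two successors of a common world are R-related.
Only serial fails.

serial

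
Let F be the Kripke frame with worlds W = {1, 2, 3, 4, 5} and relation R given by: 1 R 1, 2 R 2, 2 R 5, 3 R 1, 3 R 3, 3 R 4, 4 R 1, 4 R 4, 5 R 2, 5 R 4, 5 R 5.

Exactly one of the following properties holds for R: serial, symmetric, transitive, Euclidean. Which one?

serial

Serial: yes — every world has a successor (e.g. 1 R 1).
Symmetric: no — 3 R 1 but not 1 R 3.
Transitive: no — 2 R 5 and 5 R 4, but not 2 R 4.
Euclidean: no — 3 R 1 and 3 R 4, but not 1 R 4.
Only serial holds.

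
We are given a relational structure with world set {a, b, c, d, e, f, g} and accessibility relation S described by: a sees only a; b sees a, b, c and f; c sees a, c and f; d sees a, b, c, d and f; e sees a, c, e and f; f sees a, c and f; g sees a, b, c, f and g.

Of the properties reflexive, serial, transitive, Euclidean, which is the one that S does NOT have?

Reflexive: yes — every world is S-related to itself.
Serial: yes — every world has a successor (e.g. a S a).
Transitive: yes — every two-step S-path is closed by a direct edge.
Euclidean: no — b S a and b S c, but not a S c.
Only Euclidean fails.

Euclidean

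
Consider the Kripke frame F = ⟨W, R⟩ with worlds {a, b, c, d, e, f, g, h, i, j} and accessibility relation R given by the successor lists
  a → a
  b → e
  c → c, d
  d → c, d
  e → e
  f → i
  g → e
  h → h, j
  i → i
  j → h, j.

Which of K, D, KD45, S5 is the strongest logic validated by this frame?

Serial (axiom D): yes — every world has a successor (e.g. a R a).
Euclidean (axiom 5): yes — any two successors of a common world are R-related.
Transitive (axiom 4): yes — every two-step R-path is closed by a direct edge.
Reflexive (axiom T): no — b is not related to itself.
So F validates K, D, KD45; S5 would additionally require R to be reflexive. The strongest is KD45.

KD45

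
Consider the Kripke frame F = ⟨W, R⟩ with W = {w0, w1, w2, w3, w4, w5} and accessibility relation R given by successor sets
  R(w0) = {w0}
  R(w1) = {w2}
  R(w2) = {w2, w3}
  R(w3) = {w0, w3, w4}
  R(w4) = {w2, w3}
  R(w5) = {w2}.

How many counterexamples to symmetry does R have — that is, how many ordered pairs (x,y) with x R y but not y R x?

Enumerating: (w1,w2), (w2,w3), (w3,w0), (w4,w2), (w5,w2).

5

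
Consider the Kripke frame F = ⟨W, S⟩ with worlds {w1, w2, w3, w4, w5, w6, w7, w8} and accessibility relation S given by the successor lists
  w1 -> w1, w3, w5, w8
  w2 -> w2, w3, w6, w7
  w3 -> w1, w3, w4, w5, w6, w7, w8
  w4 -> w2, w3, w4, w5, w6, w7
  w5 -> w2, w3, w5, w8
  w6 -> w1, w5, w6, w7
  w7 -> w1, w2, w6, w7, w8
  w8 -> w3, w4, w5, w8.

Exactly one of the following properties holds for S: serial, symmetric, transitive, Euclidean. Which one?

serial

Serial: yes — every world has a successor (e.g. w1 S w1).
Symmetric: no — w1 S w5 but not w5 S w1.
Transitive: no — w1 S w3 and w3 S w4, but not w1 S w4.
Euclidean: no — w2 S w6 and w2 S w3, but not w6 S w3.
Only serial holds.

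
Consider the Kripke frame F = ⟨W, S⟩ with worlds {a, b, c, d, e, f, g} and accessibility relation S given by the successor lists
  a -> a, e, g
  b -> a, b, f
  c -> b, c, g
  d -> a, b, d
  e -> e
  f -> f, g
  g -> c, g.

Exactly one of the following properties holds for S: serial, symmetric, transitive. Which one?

Serial: yes — every world has a successor (e.g. a S a).
Symmetric: no — a S e but not e S a.
Transitive: no — a S g and g S c, but not a S c.
Only serial holds.

serial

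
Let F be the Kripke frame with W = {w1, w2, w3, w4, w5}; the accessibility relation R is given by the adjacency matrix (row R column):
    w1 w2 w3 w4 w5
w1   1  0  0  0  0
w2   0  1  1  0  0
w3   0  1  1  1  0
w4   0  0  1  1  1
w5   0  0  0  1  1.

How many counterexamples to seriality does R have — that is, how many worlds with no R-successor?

R is serial; there are no such worlds.

0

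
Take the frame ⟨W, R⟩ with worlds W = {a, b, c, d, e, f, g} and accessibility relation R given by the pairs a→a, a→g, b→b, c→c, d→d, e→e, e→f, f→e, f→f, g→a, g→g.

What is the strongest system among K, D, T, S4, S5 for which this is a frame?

Serial (axiom D): yes — every world has a successor (e.g. a R a).
Reflexive (axiom T): yes — every world is R-related to itself.
Transitive (axiom 4): yes — every two-step R-path is closed by a direct edge.
Euclidean (axiom 5): yes — any two successors of a common world are R-related.
So F validates K, D, T, S4, S5. The strongest is S5.

S5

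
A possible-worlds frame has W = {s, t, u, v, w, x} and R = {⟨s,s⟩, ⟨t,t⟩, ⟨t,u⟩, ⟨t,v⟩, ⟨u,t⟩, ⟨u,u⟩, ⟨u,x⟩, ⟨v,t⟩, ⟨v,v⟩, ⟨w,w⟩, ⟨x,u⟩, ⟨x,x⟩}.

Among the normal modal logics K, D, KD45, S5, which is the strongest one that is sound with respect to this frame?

D

Serial (axiom D): yes — every world has a successor (e.g. s R s).
Euclidean (axiom 5): no — t R u and t R v, but not u R v.
Transitive (axiom 4): no — t R u and u R x, but not t R x.
Reflexive (axiom T): yes — every world is R-related to itself.
So F validates K, D; KD45 would additionally require R to be Euclidean and transitive. The strongest is D.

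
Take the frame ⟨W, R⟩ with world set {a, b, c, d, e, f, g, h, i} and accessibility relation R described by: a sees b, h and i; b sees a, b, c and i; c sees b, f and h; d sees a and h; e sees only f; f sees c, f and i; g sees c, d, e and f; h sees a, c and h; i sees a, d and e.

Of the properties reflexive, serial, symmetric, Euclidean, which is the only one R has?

Reflexive: no — a is not related to itself.
Serial: yes — every world has a successor (e.g. a R b).
Symmetric: no — b R i but not i R b.
Euclidean: no — a R b and a R h, but not b R h.
Only serial holds.

serial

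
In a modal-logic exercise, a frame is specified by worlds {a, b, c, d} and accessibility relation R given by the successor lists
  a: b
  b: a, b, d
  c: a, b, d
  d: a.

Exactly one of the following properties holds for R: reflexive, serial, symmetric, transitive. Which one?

Reflexive: no — a is not related to itself.
Serial: yes — every world has a successor (e.g. a R b).
Symmetric: no — b R d but not d R b.
Transitive: no — a R b and b R d, but not a R d.
Only serial holds.

serial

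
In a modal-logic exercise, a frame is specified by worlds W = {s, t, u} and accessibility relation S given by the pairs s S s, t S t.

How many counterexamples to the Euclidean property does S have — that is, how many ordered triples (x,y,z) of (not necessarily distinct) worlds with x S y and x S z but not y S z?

0

S is Euclidean; there are no such tuples.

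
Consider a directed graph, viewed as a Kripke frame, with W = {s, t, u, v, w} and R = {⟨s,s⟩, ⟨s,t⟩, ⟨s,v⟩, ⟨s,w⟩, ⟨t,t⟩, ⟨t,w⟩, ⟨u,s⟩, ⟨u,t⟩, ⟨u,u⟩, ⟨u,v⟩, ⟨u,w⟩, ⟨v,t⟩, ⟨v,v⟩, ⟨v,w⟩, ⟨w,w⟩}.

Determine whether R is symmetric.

Symmetric: no — s R t but not t R s.

No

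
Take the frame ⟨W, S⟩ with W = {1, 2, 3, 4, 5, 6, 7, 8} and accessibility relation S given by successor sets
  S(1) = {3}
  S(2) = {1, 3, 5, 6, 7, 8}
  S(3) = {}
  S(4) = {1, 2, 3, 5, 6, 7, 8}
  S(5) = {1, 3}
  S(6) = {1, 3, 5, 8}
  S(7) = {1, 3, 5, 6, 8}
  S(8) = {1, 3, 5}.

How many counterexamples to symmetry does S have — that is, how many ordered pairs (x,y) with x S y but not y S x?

28

Enumerating: (1,3), (2,1), (2,3), (2,5), (2,6), (2,7), (2,8), (4,1), (4,2), (4,3), (4,5), (4,6), … and 16 more.
Total: 28.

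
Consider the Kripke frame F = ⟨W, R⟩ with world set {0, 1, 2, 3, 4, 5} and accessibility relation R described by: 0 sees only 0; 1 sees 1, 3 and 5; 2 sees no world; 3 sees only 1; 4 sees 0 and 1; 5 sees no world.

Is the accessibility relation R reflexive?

No

Reflexive: no — 2 is not related to itself.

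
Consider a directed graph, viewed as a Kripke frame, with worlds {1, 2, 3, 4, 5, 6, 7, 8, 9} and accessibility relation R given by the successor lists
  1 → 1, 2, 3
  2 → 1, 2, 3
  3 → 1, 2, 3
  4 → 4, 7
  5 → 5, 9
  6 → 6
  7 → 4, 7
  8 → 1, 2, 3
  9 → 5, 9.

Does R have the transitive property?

Transitive: yes — every two-step R-path is closed by a direct edge.

Yes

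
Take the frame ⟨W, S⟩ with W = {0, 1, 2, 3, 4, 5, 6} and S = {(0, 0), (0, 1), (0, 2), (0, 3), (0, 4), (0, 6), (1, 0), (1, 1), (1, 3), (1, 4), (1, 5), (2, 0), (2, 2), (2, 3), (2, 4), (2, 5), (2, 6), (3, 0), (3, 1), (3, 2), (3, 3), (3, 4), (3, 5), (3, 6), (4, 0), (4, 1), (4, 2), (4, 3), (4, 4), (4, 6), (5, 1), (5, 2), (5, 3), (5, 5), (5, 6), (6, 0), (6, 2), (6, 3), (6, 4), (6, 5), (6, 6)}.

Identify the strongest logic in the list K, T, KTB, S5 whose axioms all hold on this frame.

Reflexive (axiom T): yes — every world is S-related to itself.
Symmetric (axiom B): yes — every pair in S has its reverse in S.
Euclidean (axiom 5): no — 0 S 1 and 0 S 2, but not 1 S 2.
So F validates K, T, KTB; S5 would additionally require S to be Euclidean. The strongest is KTB.

KTB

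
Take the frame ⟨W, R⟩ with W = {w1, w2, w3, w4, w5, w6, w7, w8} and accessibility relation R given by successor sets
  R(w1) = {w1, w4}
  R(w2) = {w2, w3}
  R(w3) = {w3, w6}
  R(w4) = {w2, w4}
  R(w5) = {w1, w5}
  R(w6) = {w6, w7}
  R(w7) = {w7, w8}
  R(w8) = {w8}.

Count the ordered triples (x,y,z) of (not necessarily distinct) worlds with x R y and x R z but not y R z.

Enumerating: (w1,w4,w1), (w2,w3,w2), (w3,w6,w3), (w4,w2,w4), (w5,w1,w5), (w6,w7,w6), (w7,w8,w7).

7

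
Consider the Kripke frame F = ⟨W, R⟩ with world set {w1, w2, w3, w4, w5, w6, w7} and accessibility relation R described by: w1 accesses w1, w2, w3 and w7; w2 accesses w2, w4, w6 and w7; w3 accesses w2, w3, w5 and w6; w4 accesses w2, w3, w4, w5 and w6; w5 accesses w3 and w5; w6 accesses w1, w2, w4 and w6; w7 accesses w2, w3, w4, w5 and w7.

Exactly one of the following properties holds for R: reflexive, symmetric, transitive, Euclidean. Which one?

Reflexive: yes — every world is R-related to itself.
Symmetric: no — w1 R w2 but not w2 R w1.
Transitive: no — w1 R w2 and w2 R w4, but not w1 R w4.
Euclidean: no — w1 R w2 and w1 R w3, but not w2 R w3.
Only reflexive holds.

reflexive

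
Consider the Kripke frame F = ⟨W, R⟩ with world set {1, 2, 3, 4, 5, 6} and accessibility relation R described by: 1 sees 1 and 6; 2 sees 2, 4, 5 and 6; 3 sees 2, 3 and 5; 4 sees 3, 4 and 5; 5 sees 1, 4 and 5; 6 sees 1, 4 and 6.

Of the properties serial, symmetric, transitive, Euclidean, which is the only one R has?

Serial: yes — every world has a successor (e.g. 1 R 1).
Symmetric: no — 2 R 4 but not 4 R 2.
Transitive: no — 1 R 6 and 6 R 4, but not 1 R 4.
Euclidean: no — 2 R 4 and 2 R 6, but not 4 R 6.
Only serial holds.

serial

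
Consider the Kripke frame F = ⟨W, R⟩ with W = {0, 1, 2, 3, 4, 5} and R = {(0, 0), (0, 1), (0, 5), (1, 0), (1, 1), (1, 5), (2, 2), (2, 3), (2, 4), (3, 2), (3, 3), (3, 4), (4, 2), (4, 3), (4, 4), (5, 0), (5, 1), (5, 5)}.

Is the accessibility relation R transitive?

Yes

Transitive: yes — every two-step R-path is closed by a direct edge.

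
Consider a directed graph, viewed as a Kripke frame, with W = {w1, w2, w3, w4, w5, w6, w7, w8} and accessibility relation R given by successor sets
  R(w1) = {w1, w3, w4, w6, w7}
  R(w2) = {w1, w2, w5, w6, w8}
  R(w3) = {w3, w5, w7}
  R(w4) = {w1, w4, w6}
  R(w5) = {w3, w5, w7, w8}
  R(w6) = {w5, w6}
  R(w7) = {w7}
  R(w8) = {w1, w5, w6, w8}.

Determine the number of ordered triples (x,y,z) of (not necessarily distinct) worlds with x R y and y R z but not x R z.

21

Enumerating: (w1,w3,w5), (w1,w6,w5), (w2,w1,w3), (w2,w1,w4), (w2,w1,w7), (w2,w5,w3), (w2,w5,w7), (w3,w5,w8), (w4,w1,w3), (w4,w1,w7), (w4,w6,w5), (w5,w8,w1), … and 9 more.
Total: 21.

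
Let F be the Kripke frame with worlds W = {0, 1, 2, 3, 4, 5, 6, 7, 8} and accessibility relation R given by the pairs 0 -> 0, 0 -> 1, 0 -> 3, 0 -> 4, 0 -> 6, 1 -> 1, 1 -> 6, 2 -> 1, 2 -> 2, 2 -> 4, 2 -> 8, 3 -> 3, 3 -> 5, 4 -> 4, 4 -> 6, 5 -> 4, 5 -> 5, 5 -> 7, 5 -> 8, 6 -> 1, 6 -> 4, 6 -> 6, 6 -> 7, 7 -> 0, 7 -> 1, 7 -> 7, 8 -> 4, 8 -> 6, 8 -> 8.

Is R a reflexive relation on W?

Yes

Reflexive: yes — every world is R-related to itself.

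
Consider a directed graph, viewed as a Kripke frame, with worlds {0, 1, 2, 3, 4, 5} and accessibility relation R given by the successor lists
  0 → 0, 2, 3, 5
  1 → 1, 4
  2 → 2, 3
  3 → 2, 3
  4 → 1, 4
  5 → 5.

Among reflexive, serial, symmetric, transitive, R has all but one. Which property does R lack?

symmetric

Reflexive: yes — every world is R-related to itself.
Serial: yes — every world has a successor (e.g. 0 R 0).
Symmetric: no — 0 R 2 but not 2 R 0.
Transitive: yes — every two-step R-path is closed by a direct edge.
Only symmetric fails.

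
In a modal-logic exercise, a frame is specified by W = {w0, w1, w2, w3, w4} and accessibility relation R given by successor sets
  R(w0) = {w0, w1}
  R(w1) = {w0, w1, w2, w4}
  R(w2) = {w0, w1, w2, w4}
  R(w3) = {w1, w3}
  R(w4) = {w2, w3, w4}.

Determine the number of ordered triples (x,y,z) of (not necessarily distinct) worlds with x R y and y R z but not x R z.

Enumerating: (w0,w1,w2), (w0,w1,w4), (w1,w4,w3), (w2,w4,w3), (w3,w1,w0), (w3,w1,w2), (w3,w1,w4), (w4,w2,w0), (w4,w2,w1), (w4,w3,w1).

10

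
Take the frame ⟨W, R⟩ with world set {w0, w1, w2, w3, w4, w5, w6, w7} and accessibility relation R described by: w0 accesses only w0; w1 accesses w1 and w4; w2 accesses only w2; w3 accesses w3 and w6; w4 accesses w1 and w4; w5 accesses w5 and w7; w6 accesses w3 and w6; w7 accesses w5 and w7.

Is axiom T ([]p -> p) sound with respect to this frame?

Yes

The schema T characterises exactly the reflexive frames.
Reflexive: yes — every world is R-related to itself.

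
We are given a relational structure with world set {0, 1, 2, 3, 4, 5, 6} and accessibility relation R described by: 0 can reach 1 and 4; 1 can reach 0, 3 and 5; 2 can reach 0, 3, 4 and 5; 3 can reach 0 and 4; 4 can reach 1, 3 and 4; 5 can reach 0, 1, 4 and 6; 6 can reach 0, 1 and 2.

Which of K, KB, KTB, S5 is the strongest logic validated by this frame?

K

Symmetric (axiom B): no — 0 R 4 but not 4 R 0.
Reflexive (axiom T): no — 0 is not related to itself.
Euclidean (axiom 5): no — 0 R 1 and 0 R 4, but not 1 R 4.
So F validates K; KB would additionally require R to be symmetric. The strongest is K.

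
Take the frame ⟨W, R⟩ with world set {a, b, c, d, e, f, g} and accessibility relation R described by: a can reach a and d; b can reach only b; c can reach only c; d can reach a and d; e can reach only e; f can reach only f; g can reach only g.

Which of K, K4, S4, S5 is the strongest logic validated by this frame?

S5

Transitive (axiom 4): yes — every two-step R-path is closed by a direct edge.
Reflexive (axiom T): yes — every world is R-related to itself.
Euclidean (axiom 5): yes — any two successors of a common world are R-related.
So F validates K, K4, S4, S5. The strongest is S5.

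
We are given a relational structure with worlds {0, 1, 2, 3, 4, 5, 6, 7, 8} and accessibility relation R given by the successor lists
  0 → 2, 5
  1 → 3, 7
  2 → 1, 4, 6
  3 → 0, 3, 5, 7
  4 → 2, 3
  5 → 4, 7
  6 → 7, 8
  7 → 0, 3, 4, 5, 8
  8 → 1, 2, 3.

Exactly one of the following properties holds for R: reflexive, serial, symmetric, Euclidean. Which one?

serial

Reflexive: no — 0 is not related to itself.
Serial: yes — every world has a successor (e.g. 0 R 2).
Symmetric: no — 0 R 2 but not 2 R 0.
Euclidean: no — 0 R 2 and 0 R 5, but not 2 R 5.
Only serial holds.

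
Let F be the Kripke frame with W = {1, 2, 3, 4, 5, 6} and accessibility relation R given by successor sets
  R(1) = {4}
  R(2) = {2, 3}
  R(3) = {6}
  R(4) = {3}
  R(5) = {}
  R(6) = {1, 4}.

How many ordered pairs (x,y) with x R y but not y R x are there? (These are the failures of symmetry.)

6

Enumerating: (1,4), (2,3), (3,6), (4,3), (6,1), (6,4).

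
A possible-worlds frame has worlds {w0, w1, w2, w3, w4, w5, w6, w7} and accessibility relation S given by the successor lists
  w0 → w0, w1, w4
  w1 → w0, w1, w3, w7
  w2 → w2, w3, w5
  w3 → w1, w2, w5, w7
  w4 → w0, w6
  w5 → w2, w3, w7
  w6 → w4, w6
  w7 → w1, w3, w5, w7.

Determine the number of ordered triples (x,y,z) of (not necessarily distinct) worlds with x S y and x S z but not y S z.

27

Enumerating: (w0,w1,w4), (w0,w4,w1), (w0,w4,w4), (w1,w0,w3), (w1,w0,w7), (w1,w3,w0), (w1,w3,w3), (w1,w7,w0), (w2,w3,w3), (w2,w5,w5), (w3,w1,w2), (w3,w1,w5), … and 15 more.
Total: 27.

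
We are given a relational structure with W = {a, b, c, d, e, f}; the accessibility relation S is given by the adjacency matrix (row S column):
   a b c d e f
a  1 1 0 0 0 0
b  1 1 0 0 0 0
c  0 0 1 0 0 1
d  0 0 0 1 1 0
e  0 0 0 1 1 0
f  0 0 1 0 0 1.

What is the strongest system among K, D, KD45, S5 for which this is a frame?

Serial (axiom D): yes — every world has a successor (e.g. a S a).
Euclidean (axiom 5): yes — any two successors of a common world are S-related.
Transitive (axiom 4): yes — every two-step S-path is closed by a direct edge.
Reflexive (axiom T): yes — every world is S-related to itself.
So F validates K, D, KD45, S5. The strongest is S5.

S5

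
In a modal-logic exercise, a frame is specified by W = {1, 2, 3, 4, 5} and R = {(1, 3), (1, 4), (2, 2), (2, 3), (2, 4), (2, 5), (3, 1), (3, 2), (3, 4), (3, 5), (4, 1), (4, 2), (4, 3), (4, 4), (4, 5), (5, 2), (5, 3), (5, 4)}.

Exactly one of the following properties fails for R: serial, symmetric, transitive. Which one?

transitive

Serial: yes — every world has a successor (e.g. 1 R 3).
Symmetric: yes — every pair in R has its reverse in R.
Transitive: no — 1 R 3 and 3 R 2, but not 1 R 2.
Only transitive fails.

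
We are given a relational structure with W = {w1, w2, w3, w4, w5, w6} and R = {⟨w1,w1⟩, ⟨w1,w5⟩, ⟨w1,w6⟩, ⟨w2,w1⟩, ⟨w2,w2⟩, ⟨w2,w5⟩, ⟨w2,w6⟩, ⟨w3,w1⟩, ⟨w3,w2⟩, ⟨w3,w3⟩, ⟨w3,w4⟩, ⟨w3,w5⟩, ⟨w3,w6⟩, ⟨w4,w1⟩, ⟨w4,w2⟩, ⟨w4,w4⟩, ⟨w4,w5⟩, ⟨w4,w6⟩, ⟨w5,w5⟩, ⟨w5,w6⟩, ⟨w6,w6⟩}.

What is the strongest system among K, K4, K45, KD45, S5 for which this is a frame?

Transitive (axiom 4): yes — every two-step R-path is closed by a direct edge.
Euclidean (axiom 5): no — w1 R w6 and w1 R w5, but not w6 R w5.
Serial (axiom D): yes — every world has a successor (e.g. w1 R w1).
Reflexive (axiom T): yes — every world is R-related to itself.
So F validates K, K4; K45 would additionally require R to be Euclidean. The strongest is K4.

K4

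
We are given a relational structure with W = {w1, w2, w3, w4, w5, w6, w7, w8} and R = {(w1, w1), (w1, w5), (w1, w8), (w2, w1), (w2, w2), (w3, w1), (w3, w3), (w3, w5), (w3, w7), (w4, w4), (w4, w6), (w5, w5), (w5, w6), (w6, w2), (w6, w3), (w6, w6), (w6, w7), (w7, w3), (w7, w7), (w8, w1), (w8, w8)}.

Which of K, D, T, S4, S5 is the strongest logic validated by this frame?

T

Serial (axiom D): yes — every world has a successor (e.g. w1 R w1).
Reflexive (axiom T): yes — every world is R-related to itself.
Transitive (axiom 4): no — w1 R w5 and w5 R w6, but not w1 R w6.
Euclidean (axiom 5): no — w1 R w5 and w1 R w8, but not w5 R w8.
So F validates K, D, T; S4 would additionally require R to be transitive. The strongest is T.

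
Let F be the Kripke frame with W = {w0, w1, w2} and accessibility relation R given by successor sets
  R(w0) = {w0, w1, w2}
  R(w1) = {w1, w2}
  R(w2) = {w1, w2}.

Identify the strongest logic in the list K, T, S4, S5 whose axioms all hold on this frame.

Reflexive (axiom T): yes — every world is R-related to itself.
Transitive (axiom 4): yes — every two-step R-path is closed by a direct edge.
Euclidean (axiom 5): no — w0 R w1 and w0 R w0, but not w1 R w0.
So F validates K, T, S4; S5 would additionally require R to be Euclidean. The strongest is S4.

S4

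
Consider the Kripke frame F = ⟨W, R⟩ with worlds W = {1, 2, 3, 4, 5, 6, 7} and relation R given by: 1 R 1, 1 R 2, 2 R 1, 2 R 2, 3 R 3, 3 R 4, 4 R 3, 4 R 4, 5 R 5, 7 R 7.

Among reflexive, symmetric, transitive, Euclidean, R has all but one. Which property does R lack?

reflexive

Reflexive: no — 6 is not related to itself.
Symmetric: yes — every pair in R has its reverse in R.
Transitive: yes — every two-step R-path is closed by a direct edge.
Euclidean: yes — any two successors of a common world are R-related.
Only reflexive fails.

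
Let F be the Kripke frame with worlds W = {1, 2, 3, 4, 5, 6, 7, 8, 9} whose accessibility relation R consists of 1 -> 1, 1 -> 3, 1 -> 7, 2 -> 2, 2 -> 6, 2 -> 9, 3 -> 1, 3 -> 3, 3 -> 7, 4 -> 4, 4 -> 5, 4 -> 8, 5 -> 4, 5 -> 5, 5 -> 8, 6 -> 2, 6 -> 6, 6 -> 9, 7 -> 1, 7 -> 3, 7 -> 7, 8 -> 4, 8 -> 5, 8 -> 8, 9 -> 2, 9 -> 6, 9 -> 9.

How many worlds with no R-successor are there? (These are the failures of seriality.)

0

R is serial; there are no such worlds.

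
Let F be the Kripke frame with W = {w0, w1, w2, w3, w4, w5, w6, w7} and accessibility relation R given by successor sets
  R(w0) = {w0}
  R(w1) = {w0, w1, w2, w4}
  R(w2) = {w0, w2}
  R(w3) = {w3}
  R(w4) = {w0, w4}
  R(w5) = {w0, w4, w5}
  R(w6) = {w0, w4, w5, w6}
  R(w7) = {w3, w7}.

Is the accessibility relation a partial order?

Reflexive: yes — every world is R-related to itself.
Transitive: yes — every two-step R-path is closed by a direct edge.
Antisymmetric: yes — no distinct pair is related both ways.
So R is a partial order.

Yes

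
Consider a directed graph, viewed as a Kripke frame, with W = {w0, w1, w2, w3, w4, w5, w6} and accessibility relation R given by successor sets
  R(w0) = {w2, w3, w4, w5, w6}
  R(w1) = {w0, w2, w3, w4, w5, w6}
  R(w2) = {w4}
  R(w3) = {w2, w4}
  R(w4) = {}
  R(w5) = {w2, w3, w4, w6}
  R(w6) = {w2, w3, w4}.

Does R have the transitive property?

Yes

Transitive: yes — every two-step R-path is closed by a direct edge.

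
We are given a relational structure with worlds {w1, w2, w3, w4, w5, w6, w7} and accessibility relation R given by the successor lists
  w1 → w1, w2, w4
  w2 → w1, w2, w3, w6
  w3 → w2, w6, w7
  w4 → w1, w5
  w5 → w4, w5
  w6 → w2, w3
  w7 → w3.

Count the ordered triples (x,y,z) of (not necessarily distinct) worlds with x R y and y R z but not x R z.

Enumerating: (w1,w2,w3), (w1,w2,w6), (w1,w4,w5), (w2,w1,w4), (w2,w3,w7), (w3,w2,w1), (w3,w2,w3), (w3,w6,w3), (w3,w7,w3), (w4,w1,w2), (w4,w1,w4), (w4,w5,w4), … and 8 more.
Total: 20.

20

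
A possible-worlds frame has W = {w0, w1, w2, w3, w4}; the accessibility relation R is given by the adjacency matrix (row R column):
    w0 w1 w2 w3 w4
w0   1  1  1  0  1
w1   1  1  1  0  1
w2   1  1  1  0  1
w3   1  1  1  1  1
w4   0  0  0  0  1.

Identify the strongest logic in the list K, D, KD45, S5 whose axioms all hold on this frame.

Serial (axiom D): yes — every world has a successor (e.g. w0 R w0).
Euclidean (axiom 5): no — w0 R w4 and w0 R w1, but not w4 R w1.
Transitive (axiom 4): yes — every two-step R-path is closed by a direct edge.
Reflexive (axiom T): yes — every world is R-related to itself.
So F validates K, D; KD45 would additionally require R to be Euclidean. The strongest is D.

D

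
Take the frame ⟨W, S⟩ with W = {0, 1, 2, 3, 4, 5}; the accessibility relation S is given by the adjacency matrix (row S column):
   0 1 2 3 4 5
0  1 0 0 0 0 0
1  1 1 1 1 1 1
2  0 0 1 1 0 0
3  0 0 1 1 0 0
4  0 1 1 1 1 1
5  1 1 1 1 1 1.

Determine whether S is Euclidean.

No

Euclidean: no — 1 S 0 and 1 S 2, but not 0 S 2.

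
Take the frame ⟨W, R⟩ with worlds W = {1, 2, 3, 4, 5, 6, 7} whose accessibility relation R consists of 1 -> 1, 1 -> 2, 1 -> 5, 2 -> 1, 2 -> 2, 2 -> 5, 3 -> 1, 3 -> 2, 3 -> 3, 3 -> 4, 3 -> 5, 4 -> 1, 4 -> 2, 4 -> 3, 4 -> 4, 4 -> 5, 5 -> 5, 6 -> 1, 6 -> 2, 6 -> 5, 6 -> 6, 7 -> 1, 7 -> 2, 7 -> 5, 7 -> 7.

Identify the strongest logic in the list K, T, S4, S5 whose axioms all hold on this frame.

S4

Reflexive (axiom T): yes — every world is R-related to itself.
Transitive (axiom 4): yes — every two-step R-path is closed by a direct edge.
Euclidean (axiom 5): no — 1 R 5 and 1 R 2, but not 5 R 2.
So F validates K, T, S4; S5 would additionally require R to be Euclidean. The strongest is S4.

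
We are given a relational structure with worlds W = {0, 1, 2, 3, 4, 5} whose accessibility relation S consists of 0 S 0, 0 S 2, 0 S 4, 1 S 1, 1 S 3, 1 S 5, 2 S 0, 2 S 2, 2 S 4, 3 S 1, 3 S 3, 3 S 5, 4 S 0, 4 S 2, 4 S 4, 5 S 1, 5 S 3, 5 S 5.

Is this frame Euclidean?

Yes

Euclidean: yes — any two successors of a common world are S-related.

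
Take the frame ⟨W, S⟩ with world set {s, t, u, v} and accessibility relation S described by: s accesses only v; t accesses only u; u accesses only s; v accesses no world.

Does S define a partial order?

No

Reflexive: no — s is not related to itself.
Transitive: no — t S u and u S s, but not t S s.
Antisymmetric: yes — no distinct pair is related both ways.
So S is not a partial order.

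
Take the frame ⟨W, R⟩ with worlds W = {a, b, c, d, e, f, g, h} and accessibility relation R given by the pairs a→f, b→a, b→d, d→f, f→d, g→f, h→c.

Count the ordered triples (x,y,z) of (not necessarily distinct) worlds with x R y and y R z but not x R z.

Enumerating: (a,f,d), (b,a,f), (b,d,f), (d,f,d), (f,d,f), (g,f,d).

6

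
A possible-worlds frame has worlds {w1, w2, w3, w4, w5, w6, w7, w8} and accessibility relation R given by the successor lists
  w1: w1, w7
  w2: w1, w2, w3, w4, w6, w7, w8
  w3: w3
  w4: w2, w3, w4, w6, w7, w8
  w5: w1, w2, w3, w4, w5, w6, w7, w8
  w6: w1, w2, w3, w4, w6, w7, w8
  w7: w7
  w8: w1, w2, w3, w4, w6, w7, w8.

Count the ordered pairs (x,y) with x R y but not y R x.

19

Enumerating: (w1,w7), (w2,w1), (w2,w3), (w2,w7), (w4,w3), (w4,w7), (w5,w1), (w5,w2), (w5,w3), (w5,w4), (w5,w6), (w5,w7), … and 7 more.
Total: 19.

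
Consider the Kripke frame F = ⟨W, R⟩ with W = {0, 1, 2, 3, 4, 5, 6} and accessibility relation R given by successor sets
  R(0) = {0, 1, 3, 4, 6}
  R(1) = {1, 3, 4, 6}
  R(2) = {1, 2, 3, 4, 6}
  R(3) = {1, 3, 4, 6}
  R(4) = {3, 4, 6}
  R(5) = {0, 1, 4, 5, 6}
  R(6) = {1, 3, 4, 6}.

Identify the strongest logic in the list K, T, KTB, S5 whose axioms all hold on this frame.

Reflexive (axiom T): yes — every world is R-related to itself.
Symmetric (axiom B): no — 0 R 1 but not 1 R 0.
Euclidean (axiom 5): no — 0 R 4 and 0 R 1, but not 4 R 1.
So F validates K, T; KTB would additionally require R to be symmetric. The strongest is T.

T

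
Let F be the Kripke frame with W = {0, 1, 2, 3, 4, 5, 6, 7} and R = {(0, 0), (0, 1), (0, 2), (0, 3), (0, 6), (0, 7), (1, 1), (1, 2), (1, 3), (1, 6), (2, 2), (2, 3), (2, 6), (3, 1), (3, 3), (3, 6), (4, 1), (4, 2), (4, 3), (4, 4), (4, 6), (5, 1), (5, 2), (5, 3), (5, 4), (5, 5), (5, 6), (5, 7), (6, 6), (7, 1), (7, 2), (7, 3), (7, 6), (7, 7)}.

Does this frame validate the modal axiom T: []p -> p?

Yes

The schema T characterises exactly the reflexive frames.
Reflexive: yes — every world is R-related to itself.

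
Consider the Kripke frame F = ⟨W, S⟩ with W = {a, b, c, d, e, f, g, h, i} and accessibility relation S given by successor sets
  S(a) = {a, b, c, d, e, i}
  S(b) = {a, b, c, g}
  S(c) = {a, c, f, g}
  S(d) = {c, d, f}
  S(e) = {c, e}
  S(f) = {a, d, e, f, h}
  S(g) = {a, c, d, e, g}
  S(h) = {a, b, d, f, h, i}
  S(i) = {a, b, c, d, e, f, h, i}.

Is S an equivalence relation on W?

No

Reflexive: yes — every world is S-related to itself.
Symmetric: no — a S d but not d S a.
Transitive: no — a S b and b S g, but not a S g.
So S is not an equivalence relation.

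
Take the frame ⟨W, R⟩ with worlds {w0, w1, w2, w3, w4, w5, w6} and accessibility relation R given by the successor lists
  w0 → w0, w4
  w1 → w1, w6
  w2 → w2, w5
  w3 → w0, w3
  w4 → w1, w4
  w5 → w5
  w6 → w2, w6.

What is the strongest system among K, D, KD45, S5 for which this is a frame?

D

Serial (axiom D): yes — every world has a successor (e.g. w0 R w0).
Euclidean (axiom 5): no — w0 R w4 and w0 R w0, but not w4 R w0.
Transitive (axiom 4): no — w0 R w4 and w4 R w1, but not w0 R w1.
Reflexive (axiom T): yes — every world is R-related to itself.
So F validates K, D; KD45 would additionally require R to be Euclidean and transitive. The strongest is D.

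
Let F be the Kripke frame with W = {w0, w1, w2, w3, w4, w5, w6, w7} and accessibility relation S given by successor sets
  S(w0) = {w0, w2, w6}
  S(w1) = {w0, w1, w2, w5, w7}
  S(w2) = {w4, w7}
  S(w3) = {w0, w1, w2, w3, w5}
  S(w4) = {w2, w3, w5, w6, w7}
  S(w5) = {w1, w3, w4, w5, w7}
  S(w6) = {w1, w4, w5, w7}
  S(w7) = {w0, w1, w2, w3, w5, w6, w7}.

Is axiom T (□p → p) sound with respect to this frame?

No

By correspondence theory, T is valid on a frame iff S is reflexive.
Reflexive: no — w2 is not related to itself.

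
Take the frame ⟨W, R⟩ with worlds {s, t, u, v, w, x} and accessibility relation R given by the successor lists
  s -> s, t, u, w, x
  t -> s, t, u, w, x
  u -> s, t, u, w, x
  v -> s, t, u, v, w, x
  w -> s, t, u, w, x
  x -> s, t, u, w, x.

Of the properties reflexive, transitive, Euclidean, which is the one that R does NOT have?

Euclidean

Reflexive: yes — every world is R-related to itself.
Transitive: yes — every two-step R-path is closed by a direct edge.
Euclidean: no — v R s and v R v, but not s R v.
Only Euclidean fails.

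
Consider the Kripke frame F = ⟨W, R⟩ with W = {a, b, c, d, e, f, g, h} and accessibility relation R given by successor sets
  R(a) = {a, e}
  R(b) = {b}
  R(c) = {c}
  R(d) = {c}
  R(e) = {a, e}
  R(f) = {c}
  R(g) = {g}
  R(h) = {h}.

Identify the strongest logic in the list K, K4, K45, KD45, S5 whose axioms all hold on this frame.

Transitive (axiom 4): yes — every two-step R-path is closed by a direct edge.
Euclidean (axiom 5): yes — any two successors of a common world are R-related.
Serial (axiom D): yes — every world has a successor (e.g. a R a).
Reflexive (axiom T): no — d is not related to itself.
So F validates K, K4, K45, KD45; S5 would additionally require R to be reflexive. The strongest is KD45.

KD45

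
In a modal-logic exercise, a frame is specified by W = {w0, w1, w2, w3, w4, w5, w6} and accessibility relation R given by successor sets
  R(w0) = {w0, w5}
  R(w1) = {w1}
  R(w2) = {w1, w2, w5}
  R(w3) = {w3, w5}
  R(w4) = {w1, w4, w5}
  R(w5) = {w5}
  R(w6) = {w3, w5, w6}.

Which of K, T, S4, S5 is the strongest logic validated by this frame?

S4

Reflexive (axiom T): yes — every world is R-related to itself.
Transitive (axiom 4): yes — every two-step R-path is closed by a direct edge.
Euclidean (axiom 5): no — w2 R w1 and w2 R w5, but not w1 R w5.
So F validates K, T, S4; S5 would additionally require R to be Euclidean. The strongest is S4.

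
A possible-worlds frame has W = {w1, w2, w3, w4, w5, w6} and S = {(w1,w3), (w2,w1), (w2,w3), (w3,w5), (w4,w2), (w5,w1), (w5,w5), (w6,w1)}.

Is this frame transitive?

Transitive: no — w1 S w3 and w3 S w5, but not w1 S w5.

No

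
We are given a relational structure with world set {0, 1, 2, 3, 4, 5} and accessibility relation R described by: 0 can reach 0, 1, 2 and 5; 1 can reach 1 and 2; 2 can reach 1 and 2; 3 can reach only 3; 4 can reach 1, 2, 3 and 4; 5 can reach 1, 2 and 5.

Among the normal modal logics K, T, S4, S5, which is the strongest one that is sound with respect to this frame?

S4

Reflexive (axiom T): yes — every world is R-related to itself.
Transitive (axiom 4): yes — every two-step R-path is closed by a direct edge.
Euclidean (axiom 5): no — 0 R 1 and 0 R 5, but not 1 R 5.
So F validates K, T, S4; S5 would additionally require R to be Euclidean. The strongest is S4.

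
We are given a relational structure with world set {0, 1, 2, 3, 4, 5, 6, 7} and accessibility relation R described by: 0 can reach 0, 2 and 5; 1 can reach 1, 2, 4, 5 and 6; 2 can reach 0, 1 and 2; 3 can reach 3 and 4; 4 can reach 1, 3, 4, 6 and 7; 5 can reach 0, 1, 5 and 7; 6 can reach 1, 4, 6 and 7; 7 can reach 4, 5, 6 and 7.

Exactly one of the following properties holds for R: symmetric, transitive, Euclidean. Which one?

Symmetric: yes — every pair in R has its reverse in R.
Transitive: no — 0 R 2 and 2 R 1, but not 0 R 1.
Euclidean: no — 0 R 2 and 0 R 5, but not 2 R 5.
Only symmetric holds.

symmetric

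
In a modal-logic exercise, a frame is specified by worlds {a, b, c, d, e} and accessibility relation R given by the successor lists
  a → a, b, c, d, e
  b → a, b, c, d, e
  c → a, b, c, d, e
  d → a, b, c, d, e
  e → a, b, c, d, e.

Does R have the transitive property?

Transitive: yes — every two-step R-path is closed by a direct edge.

Yes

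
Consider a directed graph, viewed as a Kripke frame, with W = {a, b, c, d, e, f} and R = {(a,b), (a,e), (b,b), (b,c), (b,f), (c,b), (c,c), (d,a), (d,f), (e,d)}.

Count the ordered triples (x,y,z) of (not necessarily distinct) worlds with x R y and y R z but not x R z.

8

Enumerating: (a,b,c), (a,b,f), (a,e,d), (c,b,f), (d,a,b), (d,a,e), (e,d,a), (e,d,f).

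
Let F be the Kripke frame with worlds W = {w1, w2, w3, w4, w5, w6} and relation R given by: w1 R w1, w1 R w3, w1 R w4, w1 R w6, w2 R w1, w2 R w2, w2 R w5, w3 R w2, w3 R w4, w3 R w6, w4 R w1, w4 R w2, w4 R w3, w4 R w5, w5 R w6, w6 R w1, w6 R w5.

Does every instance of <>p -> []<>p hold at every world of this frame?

No

The schema 5 characterises exactly the Euclidean frames.
Euclidean: no — w1 R w4 and w1 R w6, but not w4 R w6.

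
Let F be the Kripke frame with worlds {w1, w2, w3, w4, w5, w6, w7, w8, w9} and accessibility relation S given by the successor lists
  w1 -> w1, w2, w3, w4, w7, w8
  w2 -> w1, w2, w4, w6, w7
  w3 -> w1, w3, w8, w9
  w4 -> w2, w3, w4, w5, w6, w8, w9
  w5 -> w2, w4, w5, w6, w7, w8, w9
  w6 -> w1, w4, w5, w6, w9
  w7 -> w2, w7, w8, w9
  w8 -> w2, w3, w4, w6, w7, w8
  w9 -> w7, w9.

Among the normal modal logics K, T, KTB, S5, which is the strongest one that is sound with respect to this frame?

Reflexive (axiom T): yes — every world is S-related to itself.
Symmetric (axiom B): no — w1 S w4 but not w4 S w1.
Euclidean (axiom 5): no — w1 S w2 and w1 S w3, but not w2 S w3.
So F validates K, T; KTB would additionally require S to be symmetric. The strongest is T.

T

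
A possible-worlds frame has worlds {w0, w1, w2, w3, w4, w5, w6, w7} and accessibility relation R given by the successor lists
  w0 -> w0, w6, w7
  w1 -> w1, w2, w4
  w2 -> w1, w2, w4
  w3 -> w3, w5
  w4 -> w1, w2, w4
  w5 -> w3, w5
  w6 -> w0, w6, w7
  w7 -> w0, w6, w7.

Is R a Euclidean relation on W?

Euclidean: yes — any two successors of a common world are R-related.

Yes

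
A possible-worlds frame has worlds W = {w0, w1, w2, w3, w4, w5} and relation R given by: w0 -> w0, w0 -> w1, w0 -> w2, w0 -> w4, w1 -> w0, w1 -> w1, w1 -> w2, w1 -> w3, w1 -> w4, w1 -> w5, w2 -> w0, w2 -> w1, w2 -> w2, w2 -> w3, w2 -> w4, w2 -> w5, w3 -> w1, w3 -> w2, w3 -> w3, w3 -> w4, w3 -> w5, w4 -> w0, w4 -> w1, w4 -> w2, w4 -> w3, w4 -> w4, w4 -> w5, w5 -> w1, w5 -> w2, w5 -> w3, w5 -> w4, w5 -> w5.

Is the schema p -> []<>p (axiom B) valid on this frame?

Yes

By correspondence theory, B is valid on a frame iff R is symmetric.
Symmetric: yes — every pair in R has its reverse in R.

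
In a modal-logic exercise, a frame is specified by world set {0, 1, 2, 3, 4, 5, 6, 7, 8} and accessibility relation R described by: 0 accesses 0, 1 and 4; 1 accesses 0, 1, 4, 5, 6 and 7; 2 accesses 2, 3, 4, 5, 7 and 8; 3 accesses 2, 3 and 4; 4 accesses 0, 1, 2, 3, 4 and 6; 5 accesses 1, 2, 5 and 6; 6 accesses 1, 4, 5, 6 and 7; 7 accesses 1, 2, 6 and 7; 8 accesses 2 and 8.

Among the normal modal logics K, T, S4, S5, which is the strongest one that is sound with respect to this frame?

T

Reflexive (axiom T): yes — every world is R-related to itself.
Transitive (axiom 4): no — 0 R 1 and 1 R 5, but not 0 R 5.
Euclidean (axiom 5): no — 1 R 0 and 1 R 5, but not 0 R 5.
So F validates K, T; S4 would additionally require R to be transitive. The strongest is T.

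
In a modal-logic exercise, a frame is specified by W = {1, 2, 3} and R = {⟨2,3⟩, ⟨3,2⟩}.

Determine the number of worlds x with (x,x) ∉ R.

3

Enumerating: 1, 2, 3.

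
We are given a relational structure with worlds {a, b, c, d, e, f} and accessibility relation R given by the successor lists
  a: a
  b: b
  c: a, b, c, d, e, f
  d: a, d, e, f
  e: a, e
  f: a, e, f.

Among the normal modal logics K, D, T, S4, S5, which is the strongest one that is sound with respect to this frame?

S4

Serial (axiom D): yes — every world has a successor (e.g. a R a).
Reflexive (axiom T): yes — every world is R-related to itself.
Transitive (axiom 4): yes — every two-step R-path is closed by a direct edge.
Euclidean (axiom 5): no — c R a and c R b, but not a R b.
So F validates K, D, T, S4; S5 would additionally require R to be Euclidean. The strongest is S4.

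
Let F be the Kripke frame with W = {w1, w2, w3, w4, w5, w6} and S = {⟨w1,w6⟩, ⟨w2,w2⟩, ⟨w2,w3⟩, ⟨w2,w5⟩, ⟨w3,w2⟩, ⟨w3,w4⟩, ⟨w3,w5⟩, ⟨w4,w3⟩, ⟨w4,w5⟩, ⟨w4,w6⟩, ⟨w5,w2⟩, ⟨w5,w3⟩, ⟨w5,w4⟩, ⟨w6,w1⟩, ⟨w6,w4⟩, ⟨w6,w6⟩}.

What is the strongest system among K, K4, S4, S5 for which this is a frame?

Transitive (axiom 4): no — w1 S w6 and w6 S w4, but not w1 S w4.
Reflexive (axiom T): no — w1 is not related to itself.
Euclidean (axiom 5): no — w3 S w2 and w3 S w4, but not w2 S w4.
So F validates K; K4 would additionally require S to be transitive. The strongest is K.

K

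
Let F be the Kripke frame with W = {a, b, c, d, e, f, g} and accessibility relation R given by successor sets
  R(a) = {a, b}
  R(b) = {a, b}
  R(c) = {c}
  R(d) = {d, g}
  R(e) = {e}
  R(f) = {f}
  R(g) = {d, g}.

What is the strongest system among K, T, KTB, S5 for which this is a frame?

S5

Reflexive (axiom T): yes — every world is R-related to itself.
Symmetric (axiom B): yes — every pair in R has its reverse in R.
Euclidean (axiom 5): yes — any two successors of a common world are R-related.
So F validates K, T, KTB, S5. The strongest is S5.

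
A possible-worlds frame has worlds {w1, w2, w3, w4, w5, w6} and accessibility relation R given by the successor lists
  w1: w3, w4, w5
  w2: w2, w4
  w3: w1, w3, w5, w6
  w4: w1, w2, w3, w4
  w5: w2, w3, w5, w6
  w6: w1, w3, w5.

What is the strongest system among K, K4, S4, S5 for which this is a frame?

K

Transitive (axiom 4): no — w1 R w3 and w3 R w6, but not w1 R w6.
Reflexive (axiom T): no — w1 is not related to itself.
Euclidean (axiom 5): no — w1 R w3 and w1 R w4, but not w3 R w4.
So F validates K; K4 would additionally require R to be transitive. The strongest is K.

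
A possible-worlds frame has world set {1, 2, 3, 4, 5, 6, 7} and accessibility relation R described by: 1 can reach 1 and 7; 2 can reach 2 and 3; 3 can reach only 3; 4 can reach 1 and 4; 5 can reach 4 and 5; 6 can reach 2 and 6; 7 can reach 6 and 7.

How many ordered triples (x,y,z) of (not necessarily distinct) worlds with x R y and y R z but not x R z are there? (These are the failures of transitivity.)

Enumerating: (1,7,6), (4,1,7), (5,4,1), (6,2,3), (7,6,2).

5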